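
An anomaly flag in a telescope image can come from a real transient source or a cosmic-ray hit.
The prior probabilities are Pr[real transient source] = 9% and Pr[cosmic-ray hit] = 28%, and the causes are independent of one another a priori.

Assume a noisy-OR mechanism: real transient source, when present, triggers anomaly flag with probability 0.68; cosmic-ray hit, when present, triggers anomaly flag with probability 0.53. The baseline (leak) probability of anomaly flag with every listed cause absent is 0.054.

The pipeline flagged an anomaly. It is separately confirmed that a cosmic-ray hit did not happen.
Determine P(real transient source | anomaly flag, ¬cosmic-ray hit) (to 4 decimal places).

Under noisy-OR, P(anomaly flag | causes) = 1 − (1−0.054)·∏(1−qᵢ) over the active causes.
For the numerator, keep only real transient source=true terms: 0.69728·0.09 = 0.062755
Denominator P(anomaly flag | ¬cosmic-ray hit): 0.054·0.91 + 0.69728·0.09 = 0.111895
Posterior = 0.062755 / 0.111895 ≈ 0.5608

P(real transient source | anomaly flag, ¬cosmic-ray hit) ≈ 0.5608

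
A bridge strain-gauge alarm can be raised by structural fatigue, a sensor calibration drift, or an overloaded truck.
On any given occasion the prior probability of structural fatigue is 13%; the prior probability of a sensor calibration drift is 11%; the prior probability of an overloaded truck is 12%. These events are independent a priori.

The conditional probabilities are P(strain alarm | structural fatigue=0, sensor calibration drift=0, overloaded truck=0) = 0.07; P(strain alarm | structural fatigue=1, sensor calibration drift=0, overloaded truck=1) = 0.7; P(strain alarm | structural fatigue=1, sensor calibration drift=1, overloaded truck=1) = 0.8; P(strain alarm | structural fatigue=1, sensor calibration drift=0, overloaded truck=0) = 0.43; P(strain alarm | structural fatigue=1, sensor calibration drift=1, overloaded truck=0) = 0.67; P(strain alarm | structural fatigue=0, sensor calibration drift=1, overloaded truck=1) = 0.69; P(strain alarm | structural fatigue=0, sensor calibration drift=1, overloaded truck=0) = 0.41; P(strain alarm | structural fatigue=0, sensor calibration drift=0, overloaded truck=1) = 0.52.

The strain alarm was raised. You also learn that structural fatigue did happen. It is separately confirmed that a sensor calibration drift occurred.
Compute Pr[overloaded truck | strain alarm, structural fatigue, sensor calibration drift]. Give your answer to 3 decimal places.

Sum P(strain alarm|·) weighted by the priors over both values of overloaded truck:
  P(strain alarm | structural fatigue, sensor calibration drift) = 0.67*0.88 + 0.8*0.12
        = 0.589600 + 0.096000 = 0.685600
The terms with overloaded truck present sum to 0.096000, so
  P(overloaded truck | strain alarm, structural fatigue, sensor calibration drift) = 0.096000 / 0.685600 ≈ 0.140

Pr[overloaded truck | strain alarm, structural fatigue, sensor calibration drift] ≈ 0.140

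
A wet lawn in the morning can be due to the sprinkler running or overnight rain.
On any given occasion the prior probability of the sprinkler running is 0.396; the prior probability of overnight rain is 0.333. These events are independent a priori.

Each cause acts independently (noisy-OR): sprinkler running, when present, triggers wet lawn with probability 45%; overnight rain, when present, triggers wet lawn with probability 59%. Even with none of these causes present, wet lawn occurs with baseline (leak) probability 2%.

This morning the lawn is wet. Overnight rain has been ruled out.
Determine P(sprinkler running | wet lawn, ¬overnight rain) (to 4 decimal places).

P(sprinkler running | wet lawn, ¬overnight rain) ≈ 0.9379

Under noisy-OR, P(wet lawn | causes) = 1 − (1−0.02)·∏(1−qᵢ) over the active causes.
P(wet lawn | ¬overnight rain) = 0.02·0.604 + 0.461·0.396 = 0.012080 + 0.182556 = 0.194636
Restricting to configurations with sprinkler running present: 0.461·0.396 = 0.182556.
So P(sprinkler running | wet lawn, ¬overnight rain) = 0.182556/0.194636 ≈ 0.9379.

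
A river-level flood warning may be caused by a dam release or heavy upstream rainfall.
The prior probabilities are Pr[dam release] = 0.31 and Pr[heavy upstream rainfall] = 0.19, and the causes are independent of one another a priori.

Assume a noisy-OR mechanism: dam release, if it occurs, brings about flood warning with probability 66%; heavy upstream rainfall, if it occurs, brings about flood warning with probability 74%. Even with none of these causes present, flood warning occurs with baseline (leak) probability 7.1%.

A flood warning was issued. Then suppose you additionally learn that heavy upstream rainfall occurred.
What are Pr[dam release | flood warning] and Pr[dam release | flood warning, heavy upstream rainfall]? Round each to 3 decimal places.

Pr[dam release | flood warning] ≈ 0.619; Pr[dam release | flood warning, heavy upstream rainfall] ≈ 0.352

Under noisy-OR, P(flood warning | causes) = 1 − (1−0.071)·∏(1−qᵢ) over the active causes.
P(flood warning) = 0.071*0.69*0.81 + 0.75846*0.69*0.19 + 0.68414*0.31*0.81 + 0.917876*0.31*0.19 = 0.039682 + 0.099434 + 0.171788 + 0.054063 = 0.364967
The dam release-present share is 0.171788 + 0.054063 = 0.225851.
P(dam release | flood warning) = 0.225851 / 0.364967 ≈ 0.619

With the extra evidence:
Weight on dam release=true, given the evidence: 0.917876*0.31 = 0.284542
Normalizer over all consistent configurations: 0.75846*0.69 + 0.917876*0.31 = 0.807879
P(dam release | flood warning, heavy upstream rainfall) = 0.284542/0.807879 ≈ 0.352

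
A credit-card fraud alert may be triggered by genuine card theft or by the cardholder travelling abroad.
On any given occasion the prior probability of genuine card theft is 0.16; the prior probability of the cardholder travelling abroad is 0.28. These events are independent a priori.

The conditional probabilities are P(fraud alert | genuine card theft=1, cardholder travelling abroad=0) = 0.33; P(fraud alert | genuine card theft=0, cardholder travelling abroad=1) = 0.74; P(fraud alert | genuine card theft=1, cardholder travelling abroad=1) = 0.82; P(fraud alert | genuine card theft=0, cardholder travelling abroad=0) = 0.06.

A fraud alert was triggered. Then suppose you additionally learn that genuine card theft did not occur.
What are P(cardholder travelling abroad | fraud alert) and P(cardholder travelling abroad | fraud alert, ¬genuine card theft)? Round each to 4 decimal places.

P(cardholder travelling abroad | fraud alert) ≈ 0.7394; P(cardholder travelling abroad | fraud alert, ¬genuine card theft) ≈ 0.8275

For the numerator, keep only cardholder travelling abroad=true terms: 0.174048 + 0.036736 = 0.210784
The normalizing constant is 0.06×0.84×0.72 + 0.74×0.84×0.28 + 0.33×0.16×0.72 + 0.82×0.16×0.28 = 0.285088
Posterior = 0.210784 / 0.285088 ≈ 0.7394

Now also conditioning on genuine card theft≠true:
Numerator (weight on configurations with cardholder travelling abroad): 0.74*0.28 = 0.207200
Denominator P(fraud alert | ¬genuine card theft): 0.06*0.72 + 0.74*0.28 = 0.250400
P(cardholder travelling abroad | fraud alert, ¬genuine card theft) = 0.207200/0.250400 ≈ 0.8275
Ruling out genuine card theft raises the posterior on cardholder travelling abroad — the flip side of explaining away.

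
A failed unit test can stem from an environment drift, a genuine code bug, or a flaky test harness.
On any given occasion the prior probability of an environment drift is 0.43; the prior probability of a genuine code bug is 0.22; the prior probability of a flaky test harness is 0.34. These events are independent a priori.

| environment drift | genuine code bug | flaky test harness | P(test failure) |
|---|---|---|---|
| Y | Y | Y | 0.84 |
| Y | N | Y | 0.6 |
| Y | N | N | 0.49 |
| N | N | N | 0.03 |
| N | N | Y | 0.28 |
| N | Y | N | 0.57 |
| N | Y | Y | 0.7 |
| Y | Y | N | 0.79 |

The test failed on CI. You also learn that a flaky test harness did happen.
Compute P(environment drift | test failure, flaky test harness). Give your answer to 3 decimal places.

P(test failure | flaky test harness) = 0.28*0.57*0.78 + 0.7*0.57*0.22 + 0.6*0.43*0.78 + 0.84*0.43*0.22 = 0.124488 + 0.087780 + 0.201240 + 0.079464 = 0.492972
The environment drift-present share is 0.201240 + 0.079464 = 0.280704.
P(environment drift | test failure, flaky test harness) = 0.280704 / 0.492972 ≈ 0.569

P(environment drift | test failure, flaky test harness) ≈ 0.569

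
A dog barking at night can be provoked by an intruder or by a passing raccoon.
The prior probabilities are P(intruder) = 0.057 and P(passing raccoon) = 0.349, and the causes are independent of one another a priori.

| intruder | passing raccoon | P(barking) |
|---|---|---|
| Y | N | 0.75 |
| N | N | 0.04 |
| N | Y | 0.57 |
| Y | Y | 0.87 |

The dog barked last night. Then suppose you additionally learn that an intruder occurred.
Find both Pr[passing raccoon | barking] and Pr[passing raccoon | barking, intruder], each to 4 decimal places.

For the numerator, keep only passing raccoon=true terms: 0.187591 + 0.017307 = 0.204898
Denominator P(barking): 0.04·0.943·0.651 + 0.57·0.943·0.349 + 0.75·0.057·0.651 + 0.87·0.057·0.349 = 0.257284
Posterior = 0.204898 / 0.257284 ≈ 0.7964

Now also conditioning on intruder=true:
Numerator (weight on configurations with passing raccoon): 0.87·0.349 = 0.303630
The normalizing constant is 0.75·0.651 + 0.87·0.349 = 0.791880
P(passing raccoon | barking, intruder) = 0.303630/0.791880 ≈ 0.3834
The drop from 0.7964 to 0.3834 is the explaining-away (discounting) effect.

Pr[passing raccoon | barking] ≈ 0.7964; Pr[passing raccoon | barking, intruder] ≈ 0.3834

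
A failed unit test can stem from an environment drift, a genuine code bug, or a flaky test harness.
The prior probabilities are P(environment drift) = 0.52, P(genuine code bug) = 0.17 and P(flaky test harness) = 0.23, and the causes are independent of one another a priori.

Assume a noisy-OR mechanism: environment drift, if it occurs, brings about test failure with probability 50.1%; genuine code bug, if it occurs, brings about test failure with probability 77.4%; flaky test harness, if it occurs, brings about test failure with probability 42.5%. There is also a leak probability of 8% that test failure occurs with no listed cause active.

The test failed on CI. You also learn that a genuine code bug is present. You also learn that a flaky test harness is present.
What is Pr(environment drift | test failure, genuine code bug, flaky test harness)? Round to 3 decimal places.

Under noisy-OR, P(test failure | causes) = 1 − (1−0.08)·∏(1−qᵢ) over the active causes.
Numerator (weight on configurations with environment drift): 0.940343·0.52 = 0.488978
Normalizer over all consistent configurations: 0.880446·0.48 + 0.940343·0.52 = 0.911592
P(environment drift | test failure, genuine code bug, flaky test harness) = 0.488978/0.911592 ≈ 0.536

Pr(environment drift | test failure, genuine code bug, flaky test harness) ≈ 0.536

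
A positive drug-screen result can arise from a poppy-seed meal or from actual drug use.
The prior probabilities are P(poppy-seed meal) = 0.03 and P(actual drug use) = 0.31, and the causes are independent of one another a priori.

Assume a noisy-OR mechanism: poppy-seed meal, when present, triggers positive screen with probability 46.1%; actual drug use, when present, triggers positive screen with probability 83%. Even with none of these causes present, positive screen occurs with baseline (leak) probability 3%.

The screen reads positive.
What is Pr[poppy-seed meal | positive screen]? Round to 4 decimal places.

Under noisy-OR, P(positive screen | causes) = 1 − (1−0.03)·∏(1−qᵢ) over the active causes.
Numerator (weight on configurations with poppy-seed meal): 0.009877 + 0.008473 = 0.018350
Normalizer over all consistent configurations: 0.03×0.97×0.69 + 0.8351×0.97×0.31 + 0.47717×0.03×0.69 + 0.911119×0.03×0.31 = 0.289544
P(poppy-seed meal | positive screen) = 0.018350/0.289544 ≈ 0.0634

Pr[poppy-seed meal | positive screen] ≈ 0.0634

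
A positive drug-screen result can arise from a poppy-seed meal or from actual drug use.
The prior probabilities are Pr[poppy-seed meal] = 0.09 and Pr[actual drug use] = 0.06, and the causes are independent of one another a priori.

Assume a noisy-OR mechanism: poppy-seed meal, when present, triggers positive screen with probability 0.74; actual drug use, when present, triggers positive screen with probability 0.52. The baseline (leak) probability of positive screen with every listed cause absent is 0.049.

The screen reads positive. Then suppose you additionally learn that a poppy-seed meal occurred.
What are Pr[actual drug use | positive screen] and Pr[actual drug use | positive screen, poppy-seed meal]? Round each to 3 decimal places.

Pr[actual drug use | positive screen] ≈ 0.246; Pr[actual drug use | positive screen, poppy-seed meal] ≈ 0.070

Under noisy-OR, P(positive screen | causes) = 1 − (1−0.049)·∏(1−qᵢ) over the active causes.
Sum P(positive screen|·) weighted by the priors over the 4 (poppy-seed meal, actual drug use) configurations:
  P(positive screen) = 0.049×0.91×0.94 + 0.54352×0.91×0.06 + 0.75274×0.09×0.94 + 0.881315×0.09×0.06
        = 0.041915 + 0.029676 + 0.063682 + 0.004759 = 0.140032
The terms with actual drug use present sum to 0.034435, so
  P(actual drug use | positive screen) = 0.034435 / 0.140032 ≈ 0.246

Now condition on the additional information:
By total probability over both values of actual drug use:
  P(positive screen | poppy-seed meal) = 0.75274·0.94 + 0.881315·0.06
        = 0.707576 + 0.052879 = 0.760455
The terms with actual drug use present sum to 0.052879, so
  P(actual drug use | positive screen, poppy-seed meal) = 0.052879 / 0.760455 ≈ 0.070
This is intercausal reasoning (explaining away): once poppy-seed meal accounts for the positive screen, actual drug use becomes less likely.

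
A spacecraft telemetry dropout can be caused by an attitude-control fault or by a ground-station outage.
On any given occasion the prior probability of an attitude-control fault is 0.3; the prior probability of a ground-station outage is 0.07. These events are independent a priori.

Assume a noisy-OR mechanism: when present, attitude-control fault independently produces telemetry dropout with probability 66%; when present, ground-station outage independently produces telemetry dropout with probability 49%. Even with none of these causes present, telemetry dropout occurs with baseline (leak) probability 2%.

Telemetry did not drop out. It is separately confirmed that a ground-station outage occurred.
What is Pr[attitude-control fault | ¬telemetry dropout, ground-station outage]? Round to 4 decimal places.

Under noisy-OR, P(telemetry dropout | causes) = 1 − (1−0.02)·∏(1−qᵢ) over the active causes.
P(¬telemetry dropout | ground-station outage) = 0.4998·0.7 + 0.169932·0.3 = 0.349860 + 0.050980 = 0.400840
The attitude-control fault-present share is 0.169932·0.3 = 0.050980.
So P(attitude-control fault | ¬telemetry dropout, ground-station outage) = 0.050980/0.400840 ≈ 0.1272.

Pr[attitude-control fault | ¬telemetry dropout, ground-station outage] ≈ 0.1272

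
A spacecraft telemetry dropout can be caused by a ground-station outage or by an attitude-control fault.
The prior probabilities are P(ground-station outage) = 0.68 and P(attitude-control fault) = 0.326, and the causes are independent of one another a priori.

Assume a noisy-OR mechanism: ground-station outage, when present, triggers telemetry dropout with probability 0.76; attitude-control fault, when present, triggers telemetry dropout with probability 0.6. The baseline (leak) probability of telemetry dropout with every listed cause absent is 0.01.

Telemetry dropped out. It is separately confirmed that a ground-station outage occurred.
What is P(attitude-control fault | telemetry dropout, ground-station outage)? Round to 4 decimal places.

P(attitude-control fault | telemetry dropout, ground-station outage) ≈ 0.3647

Under noisy-OR, P(telemetry dropout | causes) = 1 − (1−0.01)·∏(1−qᵢ) over the active causes.
Enumerate both values of attitude-control fault and weight by the priors:
  P(telemetry dropout | ground-station outage) = 0.7624×0.674 + 0.90496×0.326
        = 0.513858 + 0.295017 = 0.808875
Configurations with attitude-control fault contribute 0.295017, so
  P(attitude-control fault | telemetry dropout, ground-station outage) = 0.295017 / 0.808875 ≈ 0.3647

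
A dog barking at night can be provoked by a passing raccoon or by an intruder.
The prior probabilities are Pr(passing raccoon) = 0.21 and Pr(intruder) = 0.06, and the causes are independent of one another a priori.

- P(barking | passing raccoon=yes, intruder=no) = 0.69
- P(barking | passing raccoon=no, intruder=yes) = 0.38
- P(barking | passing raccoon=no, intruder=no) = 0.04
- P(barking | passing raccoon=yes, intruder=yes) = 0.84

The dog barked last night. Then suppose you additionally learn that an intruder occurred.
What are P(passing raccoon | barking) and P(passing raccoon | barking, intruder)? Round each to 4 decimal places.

P(barking) = 0.04*0.79*0.94 + 0.38*0.79*0.06 + 0.69*0.21*0.94 + 0.84*0.21*0.06 = 0.029704 + 0.018012 + 0.136206 + 0.010584 = 0.194506
Restricting to configurations with passing raccoon present: 0.136206 + 0.010584 = 0.146790.
P(passing raccoon | barking) = 0.146790 / 0.194506 ≈ 0.7547

With the extra evidence:
P(barking | intruder) = 0.38×0.79 + 0.84×0.21 = 0.300200 + 0.176400 = 0.476600
Of this, 0.176400 comes from 0.84×0.21 (the passing raccoon=true cases).
P(passing raccoon | barking, intruder) = 0.176400 / 0.476600 ≈ 0.3701

P(passing raccoon | barking) ≈ 0.7547; P(passing raccoon | barking, intruder) ≈ 0.3701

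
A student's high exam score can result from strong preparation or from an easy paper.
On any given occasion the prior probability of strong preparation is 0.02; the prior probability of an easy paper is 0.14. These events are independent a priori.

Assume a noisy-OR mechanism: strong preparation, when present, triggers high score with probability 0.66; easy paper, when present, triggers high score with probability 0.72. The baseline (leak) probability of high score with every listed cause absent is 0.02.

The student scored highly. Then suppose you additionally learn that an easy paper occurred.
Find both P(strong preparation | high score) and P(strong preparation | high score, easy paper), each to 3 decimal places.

Under noisy-OR, P(high score | causes) = 1 − (1−0.02)·∏(1−qᵢ) over the active causes.
P(high score) = 0.02*0.98*0.86 + 0.7256*0.98*0.14 + 0.6668*0.02*0.86 + 0.906704*0.02*0.14 = 0.016856 + 0.099552 + 0.011469 + 0.002539 = 0.130416
Of this, 0.014008 comes from 0.011469 + 0.002539 (the strong preparation=true cases).
So P(strong preparation | high score) = 0.014008/0.130416 ≈ 0.107.

Now also conditioning on easy paper=true:
P(high score | easy paper) = 0.7256*0.98 + 0.906704*0.02 = 0.711088 + 0.018134 = 0.729222
Restricting to configurations with strong preparation present: 0.906704*0.02 = 0.018134.
So P(strong preparation | high score, easy paper) = 0.018134/0.729222 ≈ 0.025.

P(strong preparation | high score) ≈ 0.107; P(strong preparation | high score, easy paper) ≈ 0.025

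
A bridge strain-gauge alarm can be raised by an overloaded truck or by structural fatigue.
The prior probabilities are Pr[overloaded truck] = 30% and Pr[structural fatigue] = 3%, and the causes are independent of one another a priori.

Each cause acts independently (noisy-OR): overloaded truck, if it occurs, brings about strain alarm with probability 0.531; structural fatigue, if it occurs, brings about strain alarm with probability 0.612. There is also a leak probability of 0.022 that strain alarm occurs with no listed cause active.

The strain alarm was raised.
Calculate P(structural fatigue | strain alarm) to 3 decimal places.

Under noisy-OR, P(strain alarm | causes) = 1 − (1−0.022)·∏(1−qᵢ) over the active causes.
P(strain alarm) = 0.022·0.7·0.97 + 0.620536·0.7·0.03 + 0.541318·0.3·0.97 + 0.822031·0.3·0.03 = 0.014938 + 0.013031 + 0.157524 + 0.007398 = 0.192891
The structural fatigue-present share is 0.013031 + 0.007398 = 0.020429.
So P(structural fatigue | strain alarm) = 0.020429/0.192891 ≈ 0.106.

P(structural fatigue | strain alarm) ≈ 0.106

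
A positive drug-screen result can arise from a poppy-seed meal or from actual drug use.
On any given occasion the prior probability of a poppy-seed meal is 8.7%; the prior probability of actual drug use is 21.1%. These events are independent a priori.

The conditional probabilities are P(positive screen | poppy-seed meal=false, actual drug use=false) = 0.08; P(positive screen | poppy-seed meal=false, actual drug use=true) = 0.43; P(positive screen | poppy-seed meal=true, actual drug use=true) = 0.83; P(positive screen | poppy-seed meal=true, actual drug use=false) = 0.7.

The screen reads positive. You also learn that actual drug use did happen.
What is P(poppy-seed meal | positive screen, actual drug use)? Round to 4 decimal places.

Weight on poppy-seed meal=true, given the evidence: 0.83*0.087 = 0.072210
Denominator P(positive screen | actual drug use): 0.43*0.913 + 0.83*0.087 = 0.464800
Posterior = 0.072210 / 0.464800 ≈ 0.1554

P(poppy-seed meal | positive screen, actual drug use) ≈ 0.1554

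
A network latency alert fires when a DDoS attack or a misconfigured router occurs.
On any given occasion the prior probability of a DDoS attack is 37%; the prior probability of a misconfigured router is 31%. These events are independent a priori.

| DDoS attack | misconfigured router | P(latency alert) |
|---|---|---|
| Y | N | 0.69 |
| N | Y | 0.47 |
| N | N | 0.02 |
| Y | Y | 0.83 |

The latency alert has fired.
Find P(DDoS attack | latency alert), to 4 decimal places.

P(DDoS attack | latency alert) ≈ 0.7298

For the numerator, keep only DDoS attack=true terms: 0.176157 + 0.095201 = 0.271358
The normalizing constant is 0.02×0.63×0.69 + 0.47×0.63×0.31 + 0.69×0.37×0.69 + 0.83×0.37×0.31 = 0.371843
Posterior = 0.271358 / 0.371843 ≈ 0.7298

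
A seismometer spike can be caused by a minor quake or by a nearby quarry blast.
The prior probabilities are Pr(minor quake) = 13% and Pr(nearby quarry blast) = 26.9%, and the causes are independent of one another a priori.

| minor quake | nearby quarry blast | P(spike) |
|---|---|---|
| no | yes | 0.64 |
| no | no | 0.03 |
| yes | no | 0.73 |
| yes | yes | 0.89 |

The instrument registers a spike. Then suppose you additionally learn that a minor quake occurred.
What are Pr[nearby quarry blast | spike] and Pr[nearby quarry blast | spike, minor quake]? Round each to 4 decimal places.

Pr[nearby quarry blast | spike] ≈ 0.6716; Pr[nearby quarry blast | spike, minor quake] ≈ 0.3097

P(spike) = 0.03*0.87*0.731 + 0.64*0.87*0.269 + 0.73*0.13*0.731 + 0.89*0.13*0.269 = 0.019079 + 0.149779 + 0.069372 + 0.031123 = 0.269353
Of this, 0.180902 comes from 0.149779 + 0.031123 (the nearby quarry blast=true cases).
P(nearby quarry blast | spike) = 0.180902 / 0.269353 ≈ 0.6716

Now also conditioning on minor quake=true:
P(spike | minor quake) = 0.73·0.731 + 0.89·0.269 = 0.533630 + 0.239410 = 0.773040
Restricting to configurations with nearby quarry blast present: 0.89·0.269 = 0.239410.
Hence the posterior is 0.239410/0.773040 ≈ 0.3097.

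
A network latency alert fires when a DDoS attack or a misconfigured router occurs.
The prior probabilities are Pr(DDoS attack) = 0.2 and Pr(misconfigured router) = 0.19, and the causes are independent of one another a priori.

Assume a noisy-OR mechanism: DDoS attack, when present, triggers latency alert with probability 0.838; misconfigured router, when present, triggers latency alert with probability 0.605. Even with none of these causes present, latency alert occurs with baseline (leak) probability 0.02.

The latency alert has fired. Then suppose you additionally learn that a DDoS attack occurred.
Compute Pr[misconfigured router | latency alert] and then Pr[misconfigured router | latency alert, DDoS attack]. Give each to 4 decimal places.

Under noisy-OR, P(latency alert | causes) = 1 − (1−0.02)·∏(1−qᵢ) over the active causes.
Enumerate the 4 (DDoS attack, misconfigured router) configurations and weight by the priors:
  P(latency alert) = 0.02·0.8·0.81 + 0.6129·0.8·0.19 + 0.84124·0.2·0.81 + 0.93729·0.2·0.19
        = 0.012960 + 0.093161 + 0.136281 + 0.035617 = 0.278019
The terms with misconfigured router present sum to 0.128778, so
  P(misconfigured router | latency alert) = 0.128778 / 0.278019 ≈ 0.4632

Now also conditioning on DDoS attack=true:
Enumerate both values of misconfigured router and weight by the priors:
  P(latency alert | DDoS attack) = 0.84124·0.81 + 0.93729·0.19
        = 0.681404 + 0.178085 = 0.859489
The terms with misconfigured router present sum to 0.178085, so
  P(misconfigured router | latency alert, DDoS attack) = 0.178085 / 0.859489 ≈ 0.2072

Pr[misconfigured router | latency alert] ≈ 0.4632; Pr[misconfigured router | latency alert, DDoS attack] ≈ 0.2072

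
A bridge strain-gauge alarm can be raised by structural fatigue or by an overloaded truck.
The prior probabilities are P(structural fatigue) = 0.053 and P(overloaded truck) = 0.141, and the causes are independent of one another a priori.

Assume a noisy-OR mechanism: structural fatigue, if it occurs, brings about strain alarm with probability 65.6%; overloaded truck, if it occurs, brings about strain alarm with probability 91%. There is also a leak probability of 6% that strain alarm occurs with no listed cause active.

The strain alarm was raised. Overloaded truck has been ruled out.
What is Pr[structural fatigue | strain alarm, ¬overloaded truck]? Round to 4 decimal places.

Pr[structural fatigue | strain alarm, ¬overloaded truck] ≈ 0.3869

Under noisy-OR, P(strain alarm | causes) = 1 − (1−0.06)·∏(1−qᵢ) over the active causes.
P(strain alarm | ¬overloaded truck) = 0.06·0.947 + 0.67664·0.053 = 0.056820 + 0.035862 = 0.092682
Restricting to configurations with structural fatigue present: 0.67664·0.053 = 0.035862.
Hence the posterior is 0.035862/0.092682 ≈ 0.3869.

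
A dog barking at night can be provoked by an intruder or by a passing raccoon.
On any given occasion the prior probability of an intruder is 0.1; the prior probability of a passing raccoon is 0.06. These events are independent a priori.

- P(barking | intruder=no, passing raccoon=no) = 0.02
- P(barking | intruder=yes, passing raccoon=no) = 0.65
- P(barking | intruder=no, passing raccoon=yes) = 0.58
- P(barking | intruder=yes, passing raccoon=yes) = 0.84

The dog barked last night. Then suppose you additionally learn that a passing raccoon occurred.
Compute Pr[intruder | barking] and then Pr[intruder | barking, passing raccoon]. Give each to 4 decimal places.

P(barking) = 0.02·0.9·0.94 + 0.58·0.9·0.06 + 0.65·0.1·0.94 + 0.84·0.1·0.06 = 0.016920 + 0.031320 + 0.061100 + 0.005040 = 0.114380
Restricting to configurations with intruder present: 0.061100 + 0.005040 = 0.066140.
So P(intruder | barking) = 0.066140/0.114380 ≈ 0.5782.

With the extra evidence:
P(barking | passing raccoon) = 0.58×0.9 + 0.84×0.1 = 0.522000 + 0.084000 = 0.606000
The intruder-present share is 0.84×0.1 = 0.084000.
P(intruder | barking, passing raccoon) = 0.084000 / 0.606000 ≈ 0.1386
The drop from 0.5782 to 0.1386 is the explaining-away (discounting) effect.

Pr[intruder | barking] ≈ 0.5782; Pr[intruder | barking, passing raccoon] ≈ 0.1386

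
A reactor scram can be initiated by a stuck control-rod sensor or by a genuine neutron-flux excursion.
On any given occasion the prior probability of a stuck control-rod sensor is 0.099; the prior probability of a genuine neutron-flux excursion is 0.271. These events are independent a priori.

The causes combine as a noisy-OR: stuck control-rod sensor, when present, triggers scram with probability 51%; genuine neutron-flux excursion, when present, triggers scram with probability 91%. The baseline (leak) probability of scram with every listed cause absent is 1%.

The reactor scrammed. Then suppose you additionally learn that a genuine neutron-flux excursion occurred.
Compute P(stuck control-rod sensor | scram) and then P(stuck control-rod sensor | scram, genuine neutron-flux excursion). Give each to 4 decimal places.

Under noisy-OR, P(scram | causes) = 1 − (1−0.01)·∏(1−qᵢ) over the active causes.
P(scram) = 0.01*0.901*0.729 + 0.9109*0.901*0.271 + 0.5149*0.099*0.729 + 0.956341*0.099*0.271 = 0.006568 + 0.222415 + 0.037161 + 0.025658 = 0.291802
Of this, 0.062819 comes from 0.037161 + 0.025658 (the stuck control-rod sensor=true cases).
Hence the posterior is 0.062819/0.291802 ≈ 0.2153.

With the extra evidence:
P(scram | genuine neutron-flux excursion) = 0.9109×0.901 + 0.956341×0.099 = 0.820721 + 0.094678 = 0.915399
Restricting to configurations with stuck control-rod sensor present: 0.956341×0.099 = 0.094678.
Hence the posterior is 0.094678/0.915399 ≈ 0.1034.
— genuine neutron-flux excursion explains away the evidence for stuck control-rod sensor.

P(stuck control-rod sensor | scram) ≈ 0.2153; P(stuck control-rod sensor | scram, genuine neutron-flux excursion) ≈ 0.1034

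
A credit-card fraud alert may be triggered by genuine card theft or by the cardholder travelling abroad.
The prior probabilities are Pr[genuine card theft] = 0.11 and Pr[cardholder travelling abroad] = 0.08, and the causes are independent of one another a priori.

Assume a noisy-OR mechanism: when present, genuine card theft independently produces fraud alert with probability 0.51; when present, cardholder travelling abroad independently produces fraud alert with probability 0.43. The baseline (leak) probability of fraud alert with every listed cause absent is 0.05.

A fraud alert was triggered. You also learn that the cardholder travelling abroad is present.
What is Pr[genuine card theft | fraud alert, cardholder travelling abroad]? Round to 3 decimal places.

Pr[genuine card theft | fraud alert, cardholder travelling abroad] ≈ 0.165

Under noisy-OR, P(fraud alert | causes) = 1 − (1−0.05)·∏(1−qᵢ) over the active causes.
P(fraud alert | cardholder travelling abroad) = 0.4585×0.89 + 0.734665×0.11 = 0.408065 + 0.080813 = 0.488878
The genuine card theft-present share is 0.734665×0.11 = 0.080813.
So P(genuine card theft | fraud alert, cardholder travelling abroad) = 0.080813/0.488878 ≈ 0.165.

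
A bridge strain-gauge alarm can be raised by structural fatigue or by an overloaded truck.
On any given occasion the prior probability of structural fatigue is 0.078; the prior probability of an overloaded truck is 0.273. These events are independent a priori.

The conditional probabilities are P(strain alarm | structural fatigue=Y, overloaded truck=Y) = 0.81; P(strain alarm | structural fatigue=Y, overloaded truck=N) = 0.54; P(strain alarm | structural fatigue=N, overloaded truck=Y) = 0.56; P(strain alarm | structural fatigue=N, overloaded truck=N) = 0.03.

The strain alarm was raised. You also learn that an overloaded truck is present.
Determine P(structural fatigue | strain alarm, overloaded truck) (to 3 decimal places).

Enumerate both values of structural fatigue and weight by the priors:
  P(strain alarm | overloaded truck) = 0.56×0.922 + 0.81×0.078
        = 0.516320 + 0.063180 = 0.579500
Keeping only the structural fatigue-present terms gives 0.063180, so
  P(structural fatigue | strain alarm, overloaded truck) = 0.063180 / 0.579500 ≈ 0.109

P(structural fatigue | strain alarm, overloaded truck) ≈ 0.109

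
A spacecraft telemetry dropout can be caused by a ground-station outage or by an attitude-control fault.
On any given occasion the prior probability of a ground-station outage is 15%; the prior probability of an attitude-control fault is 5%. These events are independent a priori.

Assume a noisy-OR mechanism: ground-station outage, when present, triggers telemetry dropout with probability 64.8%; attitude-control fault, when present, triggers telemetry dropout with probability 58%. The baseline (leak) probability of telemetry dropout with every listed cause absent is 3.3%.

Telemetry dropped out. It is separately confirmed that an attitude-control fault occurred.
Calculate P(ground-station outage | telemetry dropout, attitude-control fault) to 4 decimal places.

Under noisy-OR, P(telemetry dropout | causes) = 1 − (1−0.033)·∏(1−qᵢ) over the active causes.
By total probability over both values of ground-station outage:
  P(telemetry dropout | attitude-control fault) = 0.59386*0.85 + 0.857039*0.15
        = 0.504781 + 0.128556 = 0.633337
Configurations with ground-station outage contribute 0.128556, so
  P(ground-station outage | telemetry dropout, attitude-control fault) = 0.128556 / 0.633337 ≈ 0.2030

P(ground-station outage | telemetry dropout, attitude-control fault) ≈ 0.2030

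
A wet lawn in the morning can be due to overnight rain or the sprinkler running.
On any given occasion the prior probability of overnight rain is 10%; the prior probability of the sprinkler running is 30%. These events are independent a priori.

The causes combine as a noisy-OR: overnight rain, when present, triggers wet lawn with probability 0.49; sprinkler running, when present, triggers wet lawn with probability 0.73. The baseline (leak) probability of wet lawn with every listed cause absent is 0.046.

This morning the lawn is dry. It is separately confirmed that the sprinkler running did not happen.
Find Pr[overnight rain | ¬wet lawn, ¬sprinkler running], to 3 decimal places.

Under noisy-OR, P(wet lawn | causes) = 1 − (1−0.046)·∏(1−qᵢ) over the active causes.
For the numerator, keep only overnight rain=true terms: 0.48654*0.1 = 0.048654
Denominator P(¬wet lawn | ¬sprinkler running): 0.954*0.9 + 0.48654*0.1 = 0.907254
Posterior = 0.048654 / 0.907254 ≈ 0.054

Pr[overnight rain | ¬wet lawn, ¬sprinkler running] ≈ 0.054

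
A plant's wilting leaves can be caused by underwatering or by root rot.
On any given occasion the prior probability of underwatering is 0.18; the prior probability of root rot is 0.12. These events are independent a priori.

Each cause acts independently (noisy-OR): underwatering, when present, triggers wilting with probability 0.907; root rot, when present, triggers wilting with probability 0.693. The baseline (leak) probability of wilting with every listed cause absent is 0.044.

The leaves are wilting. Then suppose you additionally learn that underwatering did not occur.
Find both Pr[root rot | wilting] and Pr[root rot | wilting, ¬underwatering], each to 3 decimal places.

Under noisy-OR, P(wilting | causes) = 1 − (1−0.044)·∏(1−qᵢ) over the active causes.
P(wilting) = 0.044·0.82·0.88 + 0.706508·0.82·0.12 + 0.911092·0.18·0.88 + 0.972705·0.18·0.12 = 0.031750 + 0.069520 + 0.144317 + 0.021010 = 0.266597
The root rot-present share is 0.069520 + 0.021010 = 0.090530.
So P(root rot | wilting) = 0.090530/0.266597 ≈ 0.340.

Now condition on the additional information:
By total probability over both values of root rot:
  P(wilting | ¬underwatering) = 0.044·0.88 + 0.706508·0.12
        = 0.038720 + 0.084781 = 0.123501
The terms with root rot present sum to 0.084781, so
  P(root rot | wilting, ¬underwatering) = 0.084781 / 0.123501 ≈ 0.686

Pr[root rot | wilting] ≈ 0.340; Pr[root rot | wilting, ¬underwatering] ≈ 0.686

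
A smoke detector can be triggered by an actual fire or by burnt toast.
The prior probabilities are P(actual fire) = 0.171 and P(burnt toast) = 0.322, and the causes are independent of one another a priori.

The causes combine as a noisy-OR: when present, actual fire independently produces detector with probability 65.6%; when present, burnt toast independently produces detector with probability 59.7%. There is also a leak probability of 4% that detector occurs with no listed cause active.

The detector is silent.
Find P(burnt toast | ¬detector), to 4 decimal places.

P(burnt toast | ¬detector) ≈ 0.1606

Under noisy-OR, P(detector | causes) = 1 − (1−0.04)·∏(1−qᵢ) over the active causes.
P(¬detector) = 0.96×0.829×0.678 + 0.38688×0.829×0.322 + 0.33024×0.171×0.678 + 0.133087×0.171×0.322 = 0.539580 + 0.103273 + 0.038287 + 0.007328 = 0.688468
Restricting to configurations with burnt toast present: 0.103273 + 0.007328 = 0.110601.
P(burnt toast | ¬detector) = 0.110601 / 0.688468 ≈ 0.1606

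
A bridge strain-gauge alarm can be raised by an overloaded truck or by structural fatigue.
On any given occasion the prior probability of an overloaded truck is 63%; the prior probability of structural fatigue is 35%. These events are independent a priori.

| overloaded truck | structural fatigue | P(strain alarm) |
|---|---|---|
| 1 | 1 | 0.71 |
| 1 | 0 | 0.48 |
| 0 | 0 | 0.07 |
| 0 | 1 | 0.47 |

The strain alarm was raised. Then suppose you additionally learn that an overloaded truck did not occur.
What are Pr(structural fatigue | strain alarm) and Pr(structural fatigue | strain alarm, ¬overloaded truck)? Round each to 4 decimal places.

P(strain alarm) = 0.07*0.37*0.65 + 0.47*0.37*0.35 + 0.48*0.63*0.65 + 0.71*0.63*0.35 = 0.016835 + 0.060865 + 0.196560 + 0.156555 = 0.430815
Restricting to configurations with structural fatigue present: 0.060865 + 0.156555 = 0.217420.
So P(structural fatigue | strain alarm) = 0.217420/0.430815 ≈ 0.5047.

Now also conditioning on overloaded truck≠true:
P(strain alarm | ¬overloaded truck) = 0.07×0.65 + 0.47×0.35 = 0.045500 + 0.164500 = 0.210000
The structural fatigue-present share is 0.47×0.35 = 0.164500.
P(structural fatigue | strain alarm, ¬overloaded truck) = 0.164500 / 0.210000 ≈ 0.7833

Pr(structural fatigue | strain alarm) ≈ 0.5047; Pr(structural fatigue | strain alarm, ¬overloaded truck) ≈ 0.7833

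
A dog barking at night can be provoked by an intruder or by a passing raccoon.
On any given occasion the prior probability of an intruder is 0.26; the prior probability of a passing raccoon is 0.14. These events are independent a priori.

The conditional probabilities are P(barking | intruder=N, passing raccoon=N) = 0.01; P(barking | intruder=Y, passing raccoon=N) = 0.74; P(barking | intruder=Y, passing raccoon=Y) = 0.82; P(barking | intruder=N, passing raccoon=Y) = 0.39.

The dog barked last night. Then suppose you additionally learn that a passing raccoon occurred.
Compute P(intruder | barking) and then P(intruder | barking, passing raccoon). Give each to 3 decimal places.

P(intruder | barking) ≈ 0.807; P(intruder | barking, passing raccoon) ≈ 0.425

For the numerator, keep only intruder=true terms: 0.165464 + 0.029848 = 0.195312
Denominator P(barking): 0.01·0.74·0.86 + 0.39·0.74·0.14 + 0.74·0.26·0.86 + 0.82·0.26·0.14 = 0.242080
P(intruder | barking) = 0.195312/0.242080 ≈ 0.807

With the extra evidence:
Weight on intruder=true, given the evidence: 0.82·0.26 = 0.213200
The normalizing constant is 0.39·0.74 + 0.82·0.26 = 0.501800
Posterior = 0.213200 / 0.501800 ≈ 0.425
— passing raccoon explains away the evidence for intruder.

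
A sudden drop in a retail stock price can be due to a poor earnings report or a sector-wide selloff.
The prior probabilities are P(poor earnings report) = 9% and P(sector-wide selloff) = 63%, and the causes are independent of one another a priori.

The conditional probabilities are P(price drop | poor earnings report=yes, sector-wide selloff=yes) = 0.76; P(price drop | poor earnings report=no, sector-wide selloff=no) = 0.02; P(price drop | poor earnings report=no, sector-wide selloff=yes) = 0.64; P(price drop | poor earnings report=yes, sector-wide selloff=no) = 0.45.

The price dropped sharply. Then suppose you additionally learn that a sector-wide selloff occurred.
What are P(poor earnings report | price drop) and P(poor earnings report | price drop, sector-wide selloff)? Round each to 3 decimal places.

P(poor earnings report | price drop) ≈ 0.135; P(poor earnings report | price drop, sector-wide selloff) ≈ 0.105

P(price drop) = 0.02×0.91×0.37 + 0.64×0.91×0.63 + 0.45×0.09×0.37 + 0.76×0.09×0.63 = 0.006734 + 0.366912 + 0.014985 + 0.043092 = 0.431723
Of this, 0.058077 comes from 0.014985 + 0.043092 (the poor earnings report=true cases).
So P(poor earnings report | price drop) = 0.058077/0.431723 ≈ 0.135.

With the extra evidence:
By total probability over both values of poor earnings report:
  P(price drop | sector-wide selloff) = 0.64*0.91 + 0.76*0.09
        = 0.582400 + 0.068400 = 0.650800
Configurations with poor earnings report contribute 0.068400, so
  P(poor earnings report | price drop, sector-wide selloff) = 0.068400 / 0.650800 ≈ 0.105
— sector-wide selloff explains away the evidence for poor earnings report.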